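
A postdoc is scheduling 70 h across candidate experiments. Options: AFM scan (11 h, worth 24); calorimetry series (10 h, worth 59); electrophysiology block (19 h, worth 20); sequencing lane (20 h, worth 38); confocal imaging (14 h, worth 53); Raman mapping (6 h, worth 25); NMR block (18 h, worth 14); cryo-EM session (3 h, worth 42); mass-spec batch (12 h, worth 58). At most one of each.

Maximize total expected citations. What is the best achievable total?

275

A density-first pass picks AFM scan + calorimetry series + confocal imaging + Raman mapping + cryo-EM session + mass-spec batch — 261 at 56 h.
Replace AFM scan with sequencing lane: the trade gains 14 net, giving 275 at 65 h.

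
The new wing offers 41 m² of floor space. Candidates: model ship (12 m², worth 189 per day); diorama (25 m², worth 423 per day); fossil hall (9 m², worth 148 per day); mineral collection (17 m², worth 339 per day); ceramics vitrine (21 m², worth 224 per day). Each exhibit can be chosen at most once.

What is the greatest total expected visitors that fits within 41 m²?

676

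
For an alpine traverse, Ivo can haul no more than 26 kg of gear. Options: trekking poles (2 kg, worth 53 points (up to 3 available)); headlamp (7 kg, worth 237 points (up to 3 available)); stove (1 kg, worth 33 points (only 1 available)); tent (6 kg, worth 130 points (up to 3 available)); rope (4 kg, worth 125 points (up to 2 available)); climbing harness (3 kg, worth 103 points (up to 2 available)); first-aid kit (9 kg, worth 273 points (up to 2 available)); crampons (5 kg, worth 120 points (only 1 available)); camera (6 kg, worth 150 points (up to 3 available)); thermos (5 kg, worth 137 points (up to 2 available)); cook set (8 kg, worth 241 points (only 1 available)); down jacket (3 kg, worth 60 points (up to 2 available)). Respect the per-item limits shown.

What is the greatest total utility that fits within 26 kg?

869

By utility per kg: climbing harness 34.33, headlamp 33.86, stove 33.00 lead.
A density-first pass picks 2×headlamp + stove + rope + 2×climbing harness — 838 at 25 kg.
Replace 2×climbing harness with headlamp: the trade gains 31 net, giving 869 at 26 kg.
That's the maximum — no swap from here does better than 869.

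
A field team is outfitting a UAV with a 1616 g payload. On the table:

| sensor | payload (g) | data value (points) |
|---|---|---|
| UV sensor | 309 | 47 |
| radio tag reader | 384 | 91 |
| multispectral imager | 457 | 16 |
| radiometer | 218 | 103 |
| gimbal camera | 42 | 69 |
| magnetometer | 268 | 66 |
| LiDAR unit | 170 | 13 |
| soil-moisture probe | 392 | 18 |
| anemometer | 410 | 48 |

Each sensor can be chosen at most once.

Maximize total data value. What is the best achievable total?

By data value per g: gimbal camera 1.64, radiometer 0.47, magnetometer 0.25, radio tag reader 0.24 lead.
Greedy by ratio would take UV sensor + radio tag reader + radiometer + gimbal camera + magnetometer + LiDAR unit: 1391 g used, total 389.
Dropping LiDAR unit frees 170 g; slotting in soil-moisture probe (392 g) lifts the total to 394 at 1613 g.
The closest alternative, radio tag reader + radiometer + gimbal camera + magnetometer + LiDAR unit + anemometer, reaches only 390.

394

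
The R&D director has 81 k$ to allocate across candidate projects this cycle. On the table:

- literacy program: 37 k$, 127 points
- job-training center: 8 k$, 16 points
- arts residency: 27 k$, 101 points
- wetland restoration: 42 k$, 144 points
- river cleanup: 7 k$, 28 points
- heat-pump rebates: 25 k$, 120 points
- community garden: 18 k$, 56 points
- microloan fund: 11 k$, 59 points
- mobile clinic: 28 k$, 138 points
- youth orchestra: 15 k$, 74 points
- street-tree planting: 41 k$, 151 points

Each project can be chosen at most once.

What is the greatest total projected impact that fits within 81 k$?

391

Best packing: heat-pump rebates + microloan fund + mobile clinic + youth orchestra — 79 k$, 391 total.
That's the maximum — no swap from here does better than 391.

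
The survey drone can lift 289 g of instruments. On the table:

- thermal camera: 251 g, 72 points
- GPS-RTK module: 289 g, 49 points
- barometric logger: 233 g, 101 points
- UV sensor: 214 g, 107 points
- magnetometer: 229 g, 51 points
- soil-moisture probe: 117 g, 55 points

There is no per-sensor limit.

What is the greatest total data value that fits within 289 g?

110

By data value per g: UV sensor 0.50, soil-moisture probe 0.47, barometric logger 0.43, thermal camera 0.29 lead.
Taking the top-ratio sensors first gives UV sensor for 107 (214 g).
Replace UV sensor with 2×soil-moisture probe: the trade gains 3 net, giving 110 at 234 g.
Every other selection either busts 289 g or fails to beat 110.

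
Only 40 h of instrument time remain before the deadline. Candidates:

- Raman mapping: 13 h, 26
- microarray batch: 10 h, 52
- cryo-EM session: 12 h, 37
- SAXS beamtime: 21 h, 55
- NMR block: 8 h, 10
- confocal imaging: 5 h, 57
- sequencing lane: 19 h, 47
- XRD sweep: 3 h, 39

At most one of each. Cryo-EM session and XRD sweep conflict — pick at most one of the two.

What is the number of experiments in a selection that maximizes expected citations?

4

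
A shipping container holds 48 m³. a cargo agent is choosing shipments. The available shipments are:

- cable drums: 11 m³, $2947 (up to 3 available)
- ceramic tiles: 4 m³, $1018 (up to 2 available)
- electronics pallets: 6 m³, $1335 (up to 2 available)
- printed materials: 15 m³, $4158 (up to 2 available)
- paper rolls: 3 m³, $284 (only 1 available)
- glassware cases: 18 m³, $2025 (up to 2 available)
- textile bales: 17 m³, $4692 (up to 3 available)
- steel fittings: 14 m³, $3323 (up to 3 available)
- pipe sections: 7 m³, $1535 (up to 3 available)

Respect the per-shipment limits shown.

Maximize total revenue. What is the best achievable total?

Best packing: 2×printed materials + textile bales — 47 m³, 13008 total.
The spare 1 m³ is too small for any remaining shipment, and no exchange beats 13008.

13008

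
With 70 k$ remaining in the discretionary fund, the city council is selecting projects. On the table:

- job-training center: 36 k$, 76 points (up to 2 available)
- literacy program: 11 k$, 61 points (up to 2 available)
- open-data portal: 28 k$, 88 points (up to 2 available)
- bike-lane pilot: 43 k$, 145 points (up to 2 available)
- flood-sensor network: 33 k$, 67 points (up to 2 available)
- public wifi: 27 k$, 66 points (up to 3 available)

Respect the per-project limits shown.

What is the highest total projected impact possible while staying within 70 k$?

Taking 2×literacy program + bike-lane pilot: 65 k$ used, 267 in projected impact.
Every other selection either busts 70 k$ or exceeds an availability limit or fails to beat 267.

267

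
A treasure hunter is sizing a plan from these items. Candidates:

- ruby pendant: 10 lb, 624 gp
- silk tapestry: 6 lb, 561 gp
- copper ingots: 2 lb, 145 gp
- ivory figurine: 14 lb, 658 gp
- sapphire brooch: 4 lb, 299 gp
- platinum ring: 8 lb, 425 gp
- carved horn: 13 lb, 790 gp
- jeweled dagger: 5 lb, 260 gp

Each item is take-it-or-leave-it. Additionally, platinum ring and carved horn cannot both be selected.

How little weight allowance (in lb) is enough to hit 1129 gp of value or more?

Minimise lb subject to total value ≥ 1129.
ruby pendant + silk tapestry reaches 1185 using 16 lb.
No combination under 16 lb hits 1129.

16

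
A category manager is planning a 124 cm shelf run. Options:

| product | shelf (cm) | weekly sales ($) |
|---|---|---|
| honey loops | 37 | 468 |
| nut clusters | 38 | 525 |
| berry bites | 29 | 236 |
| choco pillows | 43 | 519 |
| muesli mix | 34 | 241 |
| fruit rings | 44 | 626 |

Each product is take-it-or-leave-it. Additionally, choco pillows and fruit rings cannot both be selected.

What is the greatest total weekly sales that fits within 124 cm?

1619

Density check — fruit rings 14.23, nut clusters 13.82, honey loops 12.65, choco pillows 12.07 are the best per cm.
Best packing: honey loops + nut clusters + fruit rings — 119 cm, 1619 total.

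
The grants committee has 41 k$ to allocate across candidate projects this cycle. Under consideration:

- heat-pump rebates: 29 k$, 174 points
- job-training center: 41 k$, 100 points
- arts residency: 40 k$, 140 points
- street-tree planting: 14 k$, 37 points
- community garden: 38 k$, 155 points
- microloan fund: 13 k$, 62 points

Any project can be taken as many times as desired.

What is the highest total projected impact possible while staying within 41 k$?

Density check — heat-pump rebates 6.00, microloan fund 4.77, community garden 4.08 are the best per k$.
A density-first pass picks heat-pump rebates — 174 at 29 k$.
Replace heat-pump rebates with 3×microloan fund: the trade gains 12 net, giving 186 at 39 k$.
The spare 2 k$ is too small for any remaining project, and no exchange beats 186.

186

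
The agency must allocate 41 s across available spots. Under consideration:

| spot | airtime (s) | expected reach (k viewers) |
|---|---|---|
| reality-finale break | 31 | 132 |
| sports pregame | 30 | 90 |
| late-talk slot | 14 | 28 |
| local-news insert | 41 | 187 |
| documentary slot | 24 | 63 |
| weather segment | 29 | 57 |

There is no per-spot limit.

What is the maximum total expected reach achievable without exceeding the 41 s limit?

187

Taking local-news insert: 41 s used, 187 in expected reach.
No other feasible combination exceeds 187.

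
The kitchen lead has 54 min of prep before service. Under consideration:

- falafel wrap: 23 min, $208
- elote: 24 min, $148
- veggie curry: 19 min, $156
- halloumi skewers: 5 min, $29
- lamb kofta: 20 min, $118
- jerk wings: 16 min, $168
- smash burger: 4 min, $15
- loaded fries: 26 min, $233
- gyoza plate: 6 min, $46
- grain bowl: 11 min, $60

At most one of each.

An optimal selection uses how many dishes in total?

Best achievable profit is 476.
One optimal bundle: halloumi skewers + jerk wings + loaded fries + gyoza plate (53 min).
Any selection reaching 476 contains exactly 4 dishes.

4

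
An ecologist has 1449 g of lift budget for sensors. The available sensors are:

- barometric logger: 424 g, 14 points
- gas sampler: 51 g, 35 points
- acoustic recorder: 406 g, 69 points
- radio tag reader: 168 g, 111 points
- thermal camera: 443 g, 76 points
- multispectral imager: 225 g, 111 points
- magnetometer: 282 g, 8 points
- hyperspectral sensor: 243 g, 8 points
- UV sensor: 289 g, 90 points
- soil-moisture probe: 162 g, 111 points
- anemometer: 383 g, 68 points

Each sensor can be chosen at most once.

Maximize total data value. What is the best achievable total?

534

Density check — gas sampler 0.69, soil-moisture probe 0.69, radio tag reader 0.66 are the best per g.
Greedy by ratio would take gas sampler + radio tag reader + multispectral imager + UV sensor + soil-moisture probe + anemometer: 1278 g used, total 526.
Dropping anemometer frees 383 g; slotting in thermal camera (443 g) lifts the total to 534 at 1338 g.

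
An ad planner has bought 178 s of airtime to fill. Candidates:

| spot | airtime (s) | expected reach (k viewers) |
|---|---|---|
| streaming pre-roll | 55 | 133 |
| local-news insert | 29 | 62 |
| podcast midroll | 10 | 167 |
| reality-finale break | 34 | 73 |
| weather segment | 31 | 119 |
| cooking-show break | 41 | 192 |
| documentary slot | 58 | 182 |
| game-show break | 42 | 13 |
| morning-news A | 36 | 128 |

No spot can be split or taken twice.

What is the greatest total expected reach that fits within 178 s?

788

Taking podcast midroll + weather segment + cooking-show break + documentary slot + morning-news A: 176 s used, 788 in expected reach.
No other feasible combination exceeds 788.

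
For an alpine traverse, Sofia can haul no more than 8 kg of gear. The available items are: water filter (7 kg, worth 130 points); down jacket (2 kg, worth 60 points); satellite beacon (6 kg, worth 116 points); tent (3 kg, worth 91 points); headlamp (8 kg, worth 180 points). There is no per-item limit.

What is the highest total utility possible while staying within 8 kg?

242

Best packing: down jacket + 2×tent — 8 kg, 242 total.
Every other selection either busts 8 kg or fails to beat 242.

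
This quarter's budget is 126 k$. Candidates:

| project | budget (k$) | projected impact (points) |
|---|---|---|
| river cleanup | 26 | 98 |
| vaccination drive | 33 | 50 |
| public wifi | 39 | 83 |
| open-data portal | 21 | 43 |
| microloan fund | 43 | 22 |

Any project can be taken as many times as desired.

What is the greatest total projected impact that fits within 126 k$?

435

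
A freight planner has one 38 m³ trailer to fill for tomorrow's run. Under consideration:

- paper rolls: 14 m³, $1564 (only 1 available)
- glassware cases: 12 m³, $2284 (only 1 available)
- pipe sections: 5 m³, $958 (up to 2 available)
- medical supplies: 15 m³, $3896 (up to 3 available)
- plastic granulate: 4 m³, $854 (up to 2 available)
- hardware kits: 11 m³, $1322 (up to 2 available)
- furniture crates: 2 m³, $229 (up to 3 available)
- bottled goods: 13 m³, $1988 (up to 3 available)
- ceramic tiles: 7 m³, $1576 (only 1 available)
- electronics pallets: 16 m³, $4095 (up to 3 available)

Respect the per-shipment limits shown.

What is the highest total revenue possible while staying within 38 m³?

9567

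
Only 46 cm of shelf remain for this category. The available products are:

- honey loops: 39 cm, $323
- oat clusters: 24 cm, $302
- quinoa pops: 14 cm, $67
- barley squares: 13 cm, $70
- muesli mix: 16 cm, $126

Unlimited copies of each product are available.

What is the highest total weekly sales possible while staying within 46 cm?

428

Ranking by ratio (weekly sales/cm): oat clusters 12.58, honey loops 8.28, muesli mix 7.88, barley squares 5.38.
Taking oat clusters + muesli mix: 40 cm used, 428 in weekly sales.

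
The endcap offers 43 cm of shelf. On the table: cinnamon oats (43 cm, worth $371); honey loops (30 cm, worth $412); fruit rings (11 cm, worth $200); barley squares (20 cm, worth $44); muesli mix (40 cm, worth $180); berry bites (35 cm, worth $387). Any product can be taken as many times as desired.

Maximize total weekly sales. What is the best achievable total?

612

The ratio heuristic lands on 3×fruit rings (600) but leaves 10 cm idle.
Replace 2×fruit rings with honey loops: the trade gains 12 net, giving 612 at 41 cm.
Nothing else within 43 cm beats 612.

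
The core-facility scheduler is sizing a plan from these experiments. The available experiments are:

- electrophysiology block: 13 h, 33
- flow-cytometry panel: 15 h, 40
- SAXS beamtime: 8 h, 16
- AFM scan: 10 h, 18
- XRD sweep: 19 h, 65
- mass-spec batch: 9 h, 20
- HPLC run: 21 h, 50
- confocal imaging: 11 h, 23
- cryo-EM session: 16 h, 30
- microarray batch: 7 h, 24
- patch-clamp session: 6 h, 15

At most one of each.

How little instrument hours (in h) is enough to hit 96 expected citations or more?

32

Minimise h subject to total expected citations ≥ 96.
electrophysiology block + XRD sweep reaches 98 using 32 h.
No combination under 32 h hits 96.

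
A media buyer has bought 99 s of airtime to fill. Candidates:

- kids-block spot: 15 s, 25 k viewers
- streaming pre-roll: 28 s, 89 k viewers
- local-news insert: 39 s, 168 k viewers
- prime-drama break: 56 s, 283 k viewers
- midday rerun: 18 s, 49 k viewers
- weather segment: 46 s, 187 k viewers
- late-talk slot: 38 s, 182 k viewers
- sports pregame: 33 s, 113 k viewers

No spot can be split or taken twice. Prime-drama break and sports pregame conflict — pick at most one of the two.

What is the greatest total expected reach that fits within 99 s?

465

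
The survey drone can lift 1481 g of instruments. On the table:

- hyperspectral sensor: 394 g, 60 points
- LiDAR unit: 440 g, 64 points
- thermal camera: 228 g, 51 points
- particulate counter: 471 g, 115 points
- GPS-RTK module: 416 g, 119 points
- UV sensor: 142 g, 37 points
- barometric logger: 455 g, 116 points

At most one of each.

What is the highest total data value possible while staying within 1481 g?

350

By data value per g: GPS-RTK module 0.29, UV sensor 0.26, barometric logger 0.25 lead.
Taking the top-ratio sensors first gives thermal camera + GPS-RTK module + UV sensor + barometric logger for 323 (1241 g).
The 370 g tied up in thermal camera and UV sensor is better spent on particulate counter — total rises to 350 (1342 g).
The closest alternative, LiDAR unit + GPS-RTK module + UV sensor + barometric logger, reaches only 336.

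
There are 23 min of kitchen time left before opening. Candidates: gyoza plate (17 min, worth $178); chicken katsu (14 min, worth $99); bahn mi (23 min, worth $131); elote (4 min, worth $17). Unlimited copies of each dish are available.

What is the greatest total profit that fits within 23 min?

195

Density check — gyoza plate 10.47, chicken katsu 7.07, bahn mi 5.70 are the best per min.
Taking gyoza plate + elote: 21 min used, 195 in profit.
That's the maximum — no swap from here does better than 195.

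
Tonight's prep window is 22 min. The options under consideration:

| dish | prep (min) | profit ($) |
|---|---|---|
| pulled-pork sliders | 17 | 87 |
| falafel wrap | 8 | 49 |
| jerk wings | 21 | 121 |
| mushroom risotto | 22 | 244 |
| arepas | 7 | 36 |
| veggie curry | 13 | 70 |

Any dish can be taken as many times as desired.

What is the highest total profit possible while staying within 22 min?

Ranking by ratio (profit/min): mushroom risotto 11.09, falafel wrap 6.12, jerk wings 5.76, veggie curry 5.38.
Mushroom risotto uses 22 of the 22 min and totals 244.
Nothing else within 22 min beats 244.

244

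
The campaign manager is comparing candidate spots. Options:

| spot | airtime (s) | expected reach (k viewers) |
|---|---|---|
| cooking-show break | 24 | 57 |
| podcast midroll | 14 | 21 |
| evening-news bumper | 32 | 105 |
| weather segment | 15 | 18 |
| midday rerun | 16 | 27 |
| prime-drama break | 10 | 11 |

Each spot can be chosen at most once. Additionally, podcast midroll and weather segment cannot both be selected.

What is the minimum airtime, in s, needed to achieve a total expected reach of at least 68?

32

Need the lightest bundle worth ≥ 68.
evening-news bumper: 105 expected reach at 32 s.
Below 32 s the best achievable stays under 68.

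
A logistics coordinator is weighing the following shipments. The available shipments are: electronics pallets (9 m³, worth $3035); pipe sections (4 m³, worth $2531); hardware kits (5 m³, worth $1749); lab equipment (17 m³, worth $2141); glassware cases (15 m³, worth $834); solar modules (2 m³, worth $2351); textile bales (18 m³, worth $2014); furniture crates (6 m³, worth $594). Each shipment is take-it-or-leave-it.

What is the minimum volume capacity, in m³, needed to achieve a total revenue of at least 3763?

6

Need the lightest bundle worth ≥ 3763.
Taking pipe sections + solar modules gives 4882 (≥ 3763) for 6 m³.
Below 6 m³ the best achievable stays under 3763.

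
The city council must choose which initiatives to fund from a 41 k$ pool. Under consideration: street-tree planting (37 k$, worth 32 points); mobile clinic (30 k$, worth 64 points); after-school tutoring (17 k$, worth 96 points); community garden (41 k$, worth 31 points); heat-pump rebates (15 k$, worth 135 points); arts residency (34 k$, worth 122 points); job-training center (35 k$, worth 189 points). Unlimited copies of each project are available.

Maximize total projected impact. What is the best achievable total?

Best packing: 2×heat-pump rebates — 30 k$, 270 total.
Nothing else within 41 k$ beats 270.

270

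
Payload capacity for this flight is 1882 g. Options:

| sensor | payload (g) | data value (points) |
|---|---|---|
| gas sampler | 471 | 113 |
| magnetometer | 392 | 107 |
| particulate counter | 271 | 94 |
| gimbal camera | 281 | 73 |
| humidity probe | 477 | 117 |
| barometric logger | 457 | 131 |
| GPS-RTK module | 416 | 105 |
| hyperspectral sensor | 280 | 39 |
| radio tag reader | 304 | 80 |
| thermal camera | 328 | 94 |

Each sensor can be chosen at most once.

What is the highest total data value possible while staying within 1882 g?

531

A density-first pass picks magnetometer + particulate counter + barometric logger + radio tag reader + thermal camera — 506 at 1752 g.
Dropping radio tag reader frees 304 g; slotting in GPS-RTK module (416 g) lifts the total to 531 at 1864 g.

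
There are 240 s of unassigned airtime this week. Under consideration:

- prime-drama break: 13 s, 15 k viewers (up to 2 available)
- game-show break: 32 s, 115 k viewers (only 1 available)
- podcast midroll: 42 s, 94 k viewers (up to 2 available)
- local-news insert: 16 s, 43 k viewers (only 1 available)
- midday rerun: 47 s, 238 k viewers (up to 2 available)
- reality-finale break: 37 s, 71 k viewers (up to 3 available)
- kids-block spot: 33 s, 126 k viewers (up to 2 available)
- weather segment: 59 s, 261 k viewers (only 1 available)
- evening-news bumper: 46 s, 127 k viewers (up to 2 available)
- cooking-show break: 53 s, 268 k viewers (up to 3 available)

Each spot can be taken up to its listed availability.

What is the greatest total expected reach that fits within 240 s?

1168

A density-first pass picks 2×midday rerun + kids-block spot + 2×cooking-show break — 1138 at 233 s.
The 47 s tied up in midday rerun is better spent on cooking-show break — total rises to 1168 (239 s).
Nothing else within 240 s beats 1168.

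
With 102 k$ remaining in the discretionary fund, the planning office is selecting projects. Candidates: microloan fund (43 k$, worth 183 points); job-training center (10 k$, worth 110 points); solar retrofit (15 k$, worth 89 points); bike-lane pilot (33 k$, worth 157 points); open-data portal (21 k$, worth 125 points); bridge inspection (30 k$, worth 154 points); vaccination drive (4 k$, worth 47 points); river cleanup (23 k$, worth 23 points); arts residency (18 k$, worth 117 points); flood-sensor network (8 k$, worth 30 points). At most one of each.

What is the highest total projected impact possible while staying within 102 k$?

Greedy by ratio would take job-training center + solar retrofit + open-data portal + bridge inspection + vaccination drive + arts residency: 98 k$ used, total 642.
The 30 k$ tied up in bridge inspection is better spent on bike-lane pilot — total rises to 645 (101 k$).

645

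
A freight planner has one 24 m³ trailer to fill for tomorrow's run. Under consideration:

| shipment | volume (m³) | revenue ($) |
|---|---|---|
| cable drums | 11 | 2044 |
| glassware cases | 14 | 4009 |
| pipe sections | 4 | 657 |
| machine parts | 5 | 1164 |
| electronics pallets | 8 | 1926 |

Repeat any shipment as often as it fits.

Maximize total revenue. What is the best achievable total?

6337

By revenue per m³: glassware cases 286.36, electronics pallets 240.75, machine parts 232.80 lead.
Filling by ratio: glassware cases + electronics pallets for 5935, with 2 m³ left unused.
Dropping electronics pallets frees 8 m³; slotting in 2×machine parts (10 m³) lifts the total to 6337 at 24 m³.
Every other selection either busts 24 m³ or fails to beat 6337.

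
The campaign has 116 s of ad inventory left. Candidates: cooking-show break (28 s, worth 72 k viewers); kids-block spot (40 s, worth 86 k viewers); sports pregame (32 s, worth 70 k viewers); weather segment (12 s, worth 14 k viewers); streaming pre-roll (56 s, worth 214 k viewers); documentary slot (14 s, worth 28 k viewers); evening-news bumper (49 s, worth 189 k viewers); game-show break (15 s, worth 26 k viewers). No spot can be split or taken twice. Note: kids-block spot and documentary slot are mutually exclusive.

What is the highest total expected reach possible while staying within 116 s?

403

Best packing: streaming pre-roll + evening-news bumper — 105 s, 403 total.
Runner-up cooking-show break + sports pregame + streaming pre-roll tops out at 356.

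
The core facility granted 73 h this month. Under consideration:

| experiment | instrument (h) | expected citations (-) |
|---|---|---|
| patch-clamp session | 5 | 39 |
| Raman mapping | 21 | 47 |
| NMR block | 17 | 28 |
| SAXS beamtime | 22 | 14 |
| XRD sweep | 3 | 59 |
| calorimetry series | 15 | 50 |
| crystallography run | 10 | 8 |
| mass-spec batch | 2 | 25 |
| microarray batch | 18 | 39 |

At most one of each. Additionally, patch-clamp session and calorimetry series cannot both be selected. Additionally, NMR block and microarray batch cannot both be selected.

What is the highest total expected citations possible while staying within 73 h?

By expected citations per h: XRD sweep 19.67, mass-spec batch 12.50, patch-clamp session 7.80 lead.
Raman mapping + XRD sweep + calorimetry series + crystallography run + mass-spec batch + microarray batch uses 69 of the 73 h and totals 228.
That's the maximum — no feasible swap from here does better than 228.

228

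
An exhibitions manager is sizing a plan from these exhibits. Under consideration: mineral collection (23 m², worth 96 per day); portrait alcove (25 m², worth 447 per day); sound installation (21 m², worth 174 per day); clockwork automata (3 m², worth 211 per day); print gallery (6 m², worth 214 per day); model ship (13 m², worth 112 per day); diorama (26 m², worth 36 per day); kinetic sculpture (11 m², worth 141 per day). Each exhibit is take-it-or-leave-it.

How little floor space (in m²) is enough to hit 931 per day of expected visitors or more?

45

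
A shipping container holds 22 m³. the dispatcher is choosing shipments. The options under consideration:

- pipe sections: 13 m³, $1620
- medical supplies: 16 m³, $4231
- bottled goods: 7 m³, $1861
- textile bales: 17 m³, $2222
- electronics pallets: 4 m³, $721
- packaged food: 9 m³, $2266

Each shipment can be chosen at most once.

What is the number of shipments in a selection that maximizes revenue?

Best achievable revenue is 4952.
medical supplies + electronics pallets hits 4952 at 20 m³.
Every optimal selection uses 2 shipments.

2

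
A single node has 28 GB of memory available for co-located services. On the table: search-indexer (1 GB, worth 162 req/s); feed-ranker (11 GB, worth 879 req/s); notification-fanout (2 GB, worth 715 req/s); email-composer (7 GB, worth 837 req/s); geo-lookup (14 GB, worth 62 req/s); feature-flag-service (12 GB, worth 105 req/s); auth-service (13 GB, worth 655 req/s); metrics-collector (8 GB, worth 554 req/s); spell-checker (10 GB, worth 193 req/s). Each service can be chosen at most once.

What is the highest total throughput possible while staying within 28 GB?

A density-first pass picks search-indexer + feed-ranker + notification-fanout + email-composer — 2593 at 21 GB.
Replace search-indexer with metrics-collector: the trade gains 392 net, giving 2985 at 28 GB.
Runner-up search-indexer + feed-ranker + notification-fanout + email-composer tops out at 2593.

2985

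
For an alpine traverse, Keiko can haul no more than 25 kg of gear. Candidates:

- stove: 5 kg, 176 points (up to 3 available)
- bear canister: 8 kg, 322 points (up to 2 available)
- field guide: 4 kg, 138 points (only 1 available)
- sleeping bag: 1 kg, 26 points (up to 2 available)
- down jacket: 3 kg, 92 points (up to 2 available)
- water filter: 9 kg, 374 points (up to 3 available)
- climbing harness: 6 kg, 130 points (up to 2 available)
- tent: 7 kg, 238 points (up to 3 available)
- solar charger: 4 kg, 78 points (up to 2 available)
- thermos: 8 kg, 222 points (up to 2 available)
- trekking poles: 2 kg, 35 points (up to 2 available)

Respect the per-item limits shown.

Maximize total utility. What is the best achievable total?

1018

Greedy by ratio would take stove + 2×sleeping bag + 2×water filter: 25 kg used, total 976.
The 16 kg tied up in stove and 2×sleeping bag and water filter is better spent on 2×bear canister — total rises to 1018 (25 kg).
Every other selection either busts 25 kg or exceeds an availability limit or fails to beat 1018.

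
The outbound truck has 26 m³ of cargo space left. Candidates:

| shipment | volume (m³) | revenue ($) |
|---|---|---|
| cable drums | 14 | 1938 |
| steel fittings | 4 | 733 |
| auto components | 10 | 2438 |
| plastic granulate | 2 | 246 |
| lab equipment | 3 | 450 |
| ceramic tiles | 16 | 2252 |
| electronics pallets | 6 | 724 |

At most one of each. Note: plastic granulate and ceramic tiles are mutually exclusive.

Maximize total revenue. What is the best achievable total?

A density-first pass picks steel fittings + auto components + plastic granulate + lab equipment + electronics pallets — 4591 at 25 m³.
Using the slack differently, auto components + ceramic tiles comes to 4690 at 26 m³.
Next best is cable drums + auto components + plastic granulate at 4622 (26 m³) — short by 68.

4690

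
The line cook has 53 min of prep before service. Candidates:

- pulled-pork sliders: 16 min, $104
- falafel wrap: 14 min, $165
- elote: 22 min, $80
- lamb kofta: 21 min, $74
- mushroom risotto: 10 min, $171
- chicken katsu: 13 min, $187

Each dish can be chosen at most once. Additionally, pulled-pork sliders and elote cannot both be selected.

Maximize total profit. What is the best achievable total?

627

Ranking by ratio (profit/min): mushroom risotto 17.10, chicken katsu 14.38, falafel wrap 11.79, pulled-pork sliders 6.50.
Taking pulled-pork sliders + falafel wrap + mushroom risotto + chicken katsu: 53 min used, 627 in profit.
Every other selection either busts 53 min or breaks a pairing rule or fails to beat 627.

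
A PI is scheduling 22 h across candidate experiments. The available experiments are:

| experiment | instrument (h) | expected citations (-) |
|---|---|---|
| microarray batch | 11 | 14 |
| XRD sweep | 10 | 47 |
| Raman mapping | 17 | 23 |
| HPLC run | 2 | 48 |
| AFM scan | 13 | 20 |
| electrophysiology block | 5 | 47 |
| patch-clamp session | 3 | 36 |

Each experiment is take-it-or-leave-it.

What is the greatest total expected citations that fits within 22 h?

Ranking by ratio (expected citations/h): HPLC run 24.00, patch-clamp session 12.00, electrophysiology block 9.40.
XRD sweep + HPLC run + electrophysiology block + patch-clamp session uses 20 of the 22 h and totals 178.
The closest alternative, microarray batch + HPLC run + electrophysiology block + patch-clamp session, reaches only 145.

178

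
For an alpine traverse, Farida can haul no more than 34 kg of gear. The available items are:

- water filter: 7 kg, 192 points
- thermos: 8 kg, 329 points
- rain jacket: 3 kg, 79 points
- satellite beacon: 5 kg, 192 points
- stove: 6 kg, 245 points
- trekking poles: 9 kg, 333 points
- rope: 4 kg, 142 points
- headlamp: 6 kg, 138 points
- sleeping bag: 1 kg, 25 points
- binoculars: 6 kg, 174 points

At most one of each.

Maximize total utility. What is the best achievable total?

1273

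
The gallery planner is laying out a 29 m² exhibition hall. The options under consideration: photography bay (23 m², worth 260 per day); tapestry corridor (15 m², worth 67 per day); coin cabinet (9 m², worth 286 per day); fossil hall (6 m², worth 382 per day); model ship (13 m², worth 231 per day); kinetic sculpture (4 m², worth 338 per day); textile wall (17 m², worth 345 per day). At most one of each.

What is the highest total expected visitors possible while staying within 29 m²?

1065

A density-first pass picks coin cabinet + fossil hall + kinetic sculpture — 1006 at 19 m².
Replace coin cabinet with textile wall: the trade gains 59 net, giving 1065 at 27 m².
Runner-up coin cabinet + fossil hall + kinetic sculpture tops out at 1006.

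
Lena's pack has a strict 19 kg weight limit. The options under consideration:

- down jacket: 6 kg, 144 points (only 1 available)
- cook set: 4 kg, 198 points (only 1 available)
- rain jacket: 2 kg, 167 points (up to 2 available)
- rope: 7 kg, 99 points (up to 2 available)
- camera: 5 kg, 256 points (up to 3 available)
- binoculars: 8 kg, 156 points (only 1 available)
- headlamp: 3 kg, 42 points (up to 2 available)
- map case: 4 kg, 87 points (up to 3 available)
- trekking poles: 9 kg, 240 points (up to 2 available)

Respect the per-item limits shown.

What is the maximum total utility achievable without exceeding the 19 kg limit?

1102

Best packing: 2×rain jacket + 3×camera — 19 kg, 1102 total.
Every other selection either busts 19 kg or exceeds an availability limit or fails to beat 1102.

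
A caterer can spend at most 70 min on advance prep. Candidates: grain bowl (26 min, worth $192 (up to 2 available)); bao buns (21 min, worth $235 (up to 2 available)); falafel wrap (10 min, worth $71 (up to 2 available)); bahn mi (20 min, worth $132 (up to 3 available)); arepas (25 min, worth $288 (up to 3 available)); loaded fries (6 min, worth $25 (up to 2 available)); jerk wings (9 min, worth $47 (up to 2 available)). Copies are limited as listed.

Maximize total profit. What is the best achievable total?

758

Taking the top-ratio dishes first gives 2×falafel wrap + 2×arepas for 718 (70 min).
Dropping 2×falafel wrap and arepas frees 45 min; slotting in 2×bao buns (42 min) lifts the total to 758 at 67 min.
That's the maximum — no swap from here does better than 758.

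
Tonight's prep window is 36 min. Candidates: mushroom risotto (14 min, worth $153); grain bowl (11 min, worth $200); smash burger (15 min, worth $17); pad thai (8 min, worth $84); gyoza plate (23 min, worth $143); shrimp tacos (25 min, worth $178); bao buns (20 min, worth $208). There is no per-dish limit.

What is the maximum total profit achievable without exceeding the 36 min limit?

600

Taking 3×grain bowl: 33 min used, 600 in profit.
That's the maximum — no swap from here does better than 600.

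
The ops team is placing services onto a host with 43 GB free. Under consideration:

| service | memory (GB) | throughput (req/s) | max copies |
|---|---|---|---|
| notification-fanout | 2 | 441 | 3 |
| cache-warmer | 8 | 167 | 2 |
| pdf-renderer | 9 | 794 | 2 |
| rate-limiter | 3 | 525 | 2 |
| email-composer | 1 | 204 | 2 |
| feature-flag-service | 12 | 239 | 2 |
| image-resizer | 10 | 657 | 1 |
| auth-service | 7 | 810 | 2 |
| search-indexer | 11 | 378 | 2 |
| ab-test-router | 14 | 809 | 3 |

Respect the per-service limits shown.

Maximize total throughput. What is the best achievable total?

The ratio heuristic lands on 3×notification-fanout + pdf-renderer + 2×rate-limiter + 2×email-composer + 2×auth-service (5195) but leaves 6 GB idle.
Dropping rate-limiter frees 3 GB; slotting in pdf-renderer (9 GB) lifts the total to 5464 at 43 GB.
That's the maximum — no swap from here does better than 5464.

5464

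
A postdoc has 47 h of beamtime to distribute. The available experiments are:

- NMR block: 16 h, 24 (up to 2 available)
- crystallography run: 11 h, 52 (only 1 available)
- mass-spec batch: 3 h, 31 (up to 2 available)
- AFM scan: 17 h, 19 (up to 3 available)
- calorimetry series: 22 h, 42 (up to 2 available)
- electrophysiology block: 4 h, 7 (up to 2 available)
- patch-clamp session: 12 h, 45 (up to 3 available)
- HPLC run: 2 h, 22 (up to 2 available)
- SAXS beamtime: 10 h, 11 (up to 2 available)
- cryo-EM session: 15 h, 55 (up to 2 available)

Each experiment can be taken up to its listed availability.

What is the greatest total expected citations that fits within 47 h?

248

Ranking by ratio (expected citations/h): HPLC run 11.00, mass-spec batch 10.33, crystallography run 4.73.
Taking crystallography run + 2×mass-spec batch + 2×patch-clamp session + 2×HPLC run: 45 h used, 248 in expected citations.
No other feasible combination exceeds 248.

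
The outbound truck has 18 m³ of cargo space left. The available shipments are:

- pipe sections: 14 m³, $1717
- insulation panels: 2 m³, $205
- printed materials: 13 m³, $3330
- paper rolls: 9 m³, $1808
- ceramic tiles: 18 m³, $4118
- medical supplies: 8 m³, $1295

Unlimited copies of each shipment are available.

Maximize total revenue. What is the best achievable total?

4118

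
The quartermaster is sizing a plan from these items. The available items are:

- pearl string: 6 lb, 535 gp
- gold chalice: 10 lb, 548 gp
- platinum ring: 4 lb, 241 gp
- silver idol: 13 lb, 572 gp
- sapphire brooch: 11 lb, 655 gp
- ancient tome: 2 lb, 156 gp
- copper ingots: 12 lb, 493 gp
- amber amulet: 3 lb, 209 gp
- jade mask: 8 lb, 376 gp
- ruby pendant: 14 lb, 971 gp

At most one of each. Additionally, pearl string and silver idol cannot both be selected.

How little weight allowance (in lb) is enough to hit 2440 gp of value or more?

36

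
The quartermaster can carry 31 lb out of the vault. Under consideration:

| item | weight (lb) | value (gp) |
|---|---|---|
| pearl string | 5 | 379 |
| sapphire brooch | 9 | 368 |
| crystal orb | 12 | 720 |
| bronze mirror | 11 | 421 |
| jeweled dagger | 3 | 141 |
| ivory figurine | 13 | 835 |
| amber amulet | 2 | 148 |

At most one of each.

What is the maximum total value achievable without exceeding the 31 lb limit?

By value per lb: pearl string 75.80, amber amulet 74.00, ivory figurine 64.23 lead.
Filling by ratio: pearl string + jeweled dagger + ivory figurine + amber amulet for 1503, with 8 lb left unused.
Dropping jeweled dagger and amber amulet frees 5 lb; slotting in crystal orb (12 lb) lifts the total to 1934 at 30 lb.
The closest alternative, crystal orb + jeweled dagger + ivory figurine + amber amulet, reaches only 1844.

1934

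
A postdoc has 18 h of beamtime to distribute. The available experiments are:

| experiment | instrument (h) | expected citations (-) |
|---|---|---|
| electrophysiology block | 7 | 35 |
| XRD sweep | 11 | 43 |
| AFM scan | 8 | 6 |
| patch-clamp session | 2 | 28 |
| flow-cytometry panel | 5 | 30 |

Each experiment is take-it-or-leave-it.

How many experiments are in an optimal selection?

3

Best achievable expected citations is 101.
For example XRD sweep + patch-clamp session + flow-cytometry panel achieves it, using 18 h.
All optima have 3 experiments.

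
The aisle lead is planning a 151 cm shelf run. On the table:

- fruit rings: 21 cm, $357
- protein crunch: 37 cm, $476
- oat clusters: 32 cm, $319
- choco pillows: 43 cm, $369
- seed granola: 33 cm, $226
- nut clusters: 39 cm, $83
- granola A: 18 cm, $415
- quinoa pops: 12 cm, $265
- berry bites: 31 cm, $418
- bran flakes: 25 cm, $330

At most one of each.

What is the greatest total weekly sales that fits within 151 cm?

Best packing: fruit rings + protein crunch + granola A + quinoa pops + berry bites + bran flakes — 144 cm, 2261 total.
The closest alternative, fruit rings + protein crunch + oat clusters + granola A + quinoa pops + berry bites, reaches only 2250.

2261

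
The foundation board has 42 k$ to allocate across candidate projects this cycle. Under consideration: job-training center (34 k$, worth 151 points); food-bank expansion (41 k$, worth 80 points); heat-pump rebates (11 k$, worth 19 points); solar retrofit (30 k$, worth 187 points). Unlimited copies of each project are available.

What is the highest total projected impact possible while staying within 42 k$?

206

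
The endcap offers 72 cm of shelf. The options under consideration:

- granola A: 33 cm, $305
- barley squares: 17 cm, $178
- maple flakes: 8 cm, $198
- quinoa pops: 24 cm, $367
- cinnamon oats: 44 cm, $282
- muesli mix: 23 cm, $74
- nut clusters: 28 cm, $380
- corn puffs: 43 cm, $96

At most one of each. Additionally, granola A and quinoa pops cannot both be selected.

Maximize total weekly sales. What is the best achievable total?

945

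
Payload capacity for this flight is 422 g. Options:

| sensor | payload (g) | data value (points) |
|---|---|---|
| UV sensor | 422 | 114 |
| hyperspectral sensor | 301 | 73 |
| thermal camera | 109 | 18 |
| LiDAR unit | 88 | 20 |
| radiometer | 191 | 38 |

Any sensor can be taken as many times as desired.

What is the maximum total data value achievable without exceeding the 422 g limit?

Density check — UV sensor 0.27, hyperspectral sensor 0.24, LiDAR unit 0.23 are the best per g.
The ratio ordering already packs tightly: UV sensor, 422 g, 114.

114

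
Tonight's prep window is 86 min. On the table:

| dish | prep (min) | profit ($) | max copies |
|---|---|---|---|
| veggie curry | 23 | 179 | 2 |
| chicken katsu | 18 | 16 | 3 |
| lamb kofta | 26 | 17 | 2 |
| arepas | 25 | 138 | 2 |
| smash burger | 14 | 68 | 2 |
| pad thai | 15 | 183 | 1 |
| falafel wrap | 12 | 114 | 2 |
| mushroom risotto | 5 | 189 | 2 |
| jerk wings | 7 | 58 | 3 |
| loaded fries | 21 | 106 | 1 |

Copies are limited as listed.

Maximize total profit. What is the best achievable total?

1084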